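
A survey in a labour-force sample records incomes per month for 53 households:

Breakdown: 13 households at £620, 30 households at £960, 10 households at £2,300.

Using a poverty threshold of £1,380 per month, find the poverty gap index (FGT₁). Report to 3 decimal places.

0.307

Below the line: 13×£620, 30×£960 (q = 43 of N = 53).
Normalized shortfalls: (1380−620)/1380 = 0.5507 (×13); (1380−960)/1380 = 0.3043 (×30).
Σ = 16.289855. Dividing by the full population N = 53 gives P₁ = 0.307.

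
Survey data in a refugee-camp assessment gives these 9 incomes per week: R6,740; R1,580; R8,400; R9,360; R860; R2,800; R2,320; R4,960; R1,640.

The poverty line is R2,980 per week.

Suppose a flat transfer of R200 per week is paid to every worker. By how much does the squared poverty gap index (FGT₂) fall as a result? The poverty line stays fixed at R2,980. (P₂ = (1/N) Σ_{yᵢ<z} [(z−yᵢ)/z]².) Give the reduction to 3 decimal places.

Before: below the line — R860, R1,580, R1,640, R2,320, R2,800; squared poverty gap index (FGT₂) = 0.10908.
After the R200 transfer: below the line — R1,060, R1,780, R1,840, R2,520; squared poverty gap index (FGT₂) = 0.08305.
Reduction = 0.10908 − 0.08305 = 0.026.

0.026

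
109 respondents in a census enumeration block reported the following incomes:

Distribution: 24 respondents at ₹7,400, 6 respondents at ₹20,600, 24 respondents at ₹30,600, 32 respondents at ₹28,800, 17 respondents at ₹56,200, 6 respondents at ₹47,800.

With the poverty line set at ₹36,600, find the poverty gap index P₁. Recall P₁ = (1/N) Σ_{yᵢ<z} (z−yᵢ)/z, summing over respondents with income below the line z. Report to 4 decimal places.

0.2984

Below the line: 24×₹7,400, 6×₹20,600, 32×₹28,800, 24×₹30,600 (q = 86 of N = 109).
Normalized shortfalls: (36600−7400)/36600 = 0.7978 (×24); (36600−20600)/36600 = 0.4372 (×6); (36600−28800)/36600 = 0.2131 (×32); (36600−30600)/36600 = 0.1639 (×24).
Σ = 32.524590. Dividing by the full population N = 109 gives P₁ = 0.2984.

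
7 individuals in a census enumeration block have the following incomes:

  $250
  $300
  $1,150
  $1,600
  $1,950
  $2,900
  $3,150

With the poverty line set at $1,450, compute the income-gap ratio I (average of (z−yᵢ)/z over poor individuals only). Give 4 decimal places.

Incomes under z: $250, $300, $1,150 (q = 3 of N = 7).
Relative gaps: 0.8276, 0.7931, 0.2069; sum = 1.827586.
The income-gap ratio divides by q (the poor only): 1.827586 / 3 = 0.6092.

0.6092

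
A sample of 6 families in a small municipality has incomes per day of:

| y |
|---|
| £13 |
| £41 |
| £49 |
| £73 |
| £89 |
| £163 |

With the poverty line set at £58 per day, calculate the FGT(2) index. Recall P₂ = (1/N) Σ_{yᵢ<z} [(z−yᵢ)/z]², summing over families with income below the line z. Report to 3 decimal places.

Poor units: £13, £41, £49 (q = 3 of N = 6).
Normalized shortfalls: (58−13)/58 = 0.7759; (58−41)/58 = 0.2931; (58−49)/58 = 0.1552.
Squared: 0.6020; 0.0859; 0.0241.
Sum = 0.711950; P₂ = 0.711950 / 6 = 0.119.

0.119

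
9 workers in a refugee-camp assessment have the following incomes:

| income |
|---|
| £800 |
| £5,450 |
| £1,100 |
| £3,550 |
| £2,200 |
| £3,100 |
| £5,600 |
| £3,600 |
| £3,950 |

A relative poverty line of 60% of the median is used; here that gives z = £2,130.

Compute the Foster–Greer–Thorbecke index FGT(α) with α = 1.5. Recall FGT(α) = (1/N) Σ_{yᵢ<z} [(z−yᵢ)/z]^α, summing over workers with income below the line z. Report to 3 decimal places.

Incomes under z: £800, £1,100 (q = 2 of N = 9).
Normalized shortfalls: (2130−800)/2130 = 0.6244; (2130−1100)/2130 = 0.4836.
Raised to α = 1.5: 0.49341; 0.33627.
Sum = 0.829679; FGT(1.5) = 0.829679 / 9 = 0.092.

0.092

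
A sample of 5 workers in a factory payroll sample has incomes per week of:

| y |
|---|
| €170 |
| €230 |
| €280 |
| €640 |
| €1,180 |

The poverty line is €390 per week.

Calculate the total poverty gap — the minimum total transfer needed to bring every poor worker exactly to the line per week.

Incomes under z: €170, €230, €280 (q = 3 of N = 5).
Individual gaps: 390−170 = 220; 390−230 = 160; 390−280 = 110.
Aggregate gap = €490.

€490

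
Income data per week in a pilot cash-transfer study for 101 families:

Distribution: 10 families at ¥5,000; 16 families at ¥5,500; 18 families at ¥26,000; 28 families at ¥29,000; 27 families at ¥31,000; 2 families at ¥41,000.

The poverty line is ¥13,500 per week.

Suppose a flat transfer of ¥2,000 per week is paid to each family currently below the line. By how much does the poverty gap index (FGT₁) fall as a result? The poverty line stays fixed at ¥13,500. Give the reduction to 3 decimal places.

Before: below the line — 10×¥5,000, 16×¥5,500; poverty gap index (FGT₁) = 0.15622.
After the ¥2,000 transfer: below the line — 10×¥7,000, 16×¥7,500; poverty gap index (FGT₁) = 0.11808.
Reduction = 0.15622 − 0.11808 = 0.038.

0.038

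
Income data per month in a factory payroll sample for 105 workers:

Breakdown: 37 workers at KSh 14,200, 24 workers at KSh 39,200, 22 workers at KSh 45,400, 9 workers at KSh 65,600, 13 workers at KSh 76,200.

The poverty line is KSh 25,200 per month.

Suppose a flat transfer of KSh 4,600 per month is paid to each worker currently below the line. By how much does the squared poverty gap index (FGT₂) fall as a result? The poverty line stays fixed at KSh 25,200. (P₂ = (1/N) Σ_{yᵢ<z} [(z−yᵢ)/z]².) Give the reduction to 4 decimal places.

Before: below the line — 37×KSh 14,200; squared poverty gap index (FGT₂) = 0.067142.
After the KSh 4,600 transfer: below the line — 37×KSh 18,800; squared poverty gap index (FGT₂) = 0.022729.
Reduction = 0.067142 − 0.022729 = 0.0444.

0.0444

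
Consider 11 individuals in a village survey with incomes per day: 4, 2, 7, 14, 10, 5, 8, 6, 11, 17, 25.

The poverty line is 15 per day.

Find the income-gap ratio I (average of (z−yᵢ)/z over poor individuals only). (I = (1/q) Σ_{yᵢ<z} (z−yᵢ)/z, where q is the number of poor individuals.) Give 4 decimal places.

0.5037

Poor units: 2, 4, 5, 6, 7, 8, 10, 11, 14 (q = 9 of N = 11).
Shortfall ratios (z−y)/z: 0.8667, 0.7333, 0.6667, 0.6000, 0.5333, 0.4667, 0.3333, 0.2667, 0.0667; sum = 4.533333.
I averages over the q = 9 poor units only: 4.533333 / 9 = 0.5037.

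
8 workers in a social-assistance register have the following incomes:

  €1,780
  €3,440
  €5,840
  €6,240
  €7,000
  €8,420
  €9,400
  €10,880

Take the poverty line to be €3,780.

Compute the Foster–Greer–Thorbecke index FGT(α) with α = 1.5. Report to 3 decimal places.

Incomes under z: €1,780, €3,440 (q = 2 of N = 8).
Gap ratios (z−y)/z: (3780−1780)/3780 = 0.5291; (3780−3440)/3780 = 0.0899.
Raised to α = 1.5: 0.38486; 0.02698.
Sum = 0.411840; FGT(1.5) = 0.411840 / 8 = 0.051.

0.051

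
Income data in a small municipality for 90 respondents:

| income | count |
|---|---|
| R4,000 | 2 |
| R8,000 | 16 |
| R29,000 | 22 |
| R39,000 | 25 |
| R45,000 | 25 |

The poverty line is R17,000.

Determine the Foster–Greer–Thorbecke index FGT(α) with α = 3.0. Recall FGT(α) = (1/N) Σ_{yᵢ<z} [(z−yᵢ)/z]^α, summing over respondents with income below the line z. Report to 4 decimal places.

Below z: 2×R4,000, 16×R8,000 (q = 18 of N = 90).
Normalized shortfalls: (17000−4000)/17000 = 0.7647 (×2); (17000−8000)/17000 = 0.5294 (×16).
Raised to α = 3.0: 0.44718 (×2); 0.14838 (×16).
Sum = 3.268471; FGT(3.0) = 3.268471 / 90 = 0.0363.

0.0363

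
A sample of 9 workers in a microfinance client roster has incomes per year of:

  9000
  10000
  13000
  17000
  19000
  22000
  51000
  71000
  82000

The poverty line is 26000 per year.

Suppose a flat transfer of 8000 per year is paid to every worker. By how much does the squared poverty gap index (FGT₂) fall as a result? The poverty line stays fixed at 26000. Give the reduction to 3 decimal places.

Before: below the line — 9000, 10000, 13000, 17000, 19000, 22000; squared poverty gap index (FGT₂) = 0.14135.
After the 8000 transfer: below the line — 17000, 18000, 21000, 25000; squared poverty gap index (FGT₂) = 0.02811.
Reduction = 0.14135 − 0.02811 = 0.113.

0.113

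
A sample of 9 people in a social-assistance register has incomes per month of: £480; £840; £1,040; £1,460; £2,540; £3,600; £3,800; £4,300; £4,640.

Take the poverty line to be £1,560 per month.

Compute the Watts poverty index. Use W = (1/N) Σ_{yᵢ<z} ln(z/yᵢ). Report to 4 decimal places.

Poor units: £480, £840, £1,040, £1,460 (q = 4 of N = 9).
Log shortfalls: ln(1560/480) = 1.1787; ln(1560/840) = 0.6190; ln(1560/1040) = 0.4055; ln(1560/1460) = 0.0662.
W = 2.269409 / 9 = 0.2522.

0.2522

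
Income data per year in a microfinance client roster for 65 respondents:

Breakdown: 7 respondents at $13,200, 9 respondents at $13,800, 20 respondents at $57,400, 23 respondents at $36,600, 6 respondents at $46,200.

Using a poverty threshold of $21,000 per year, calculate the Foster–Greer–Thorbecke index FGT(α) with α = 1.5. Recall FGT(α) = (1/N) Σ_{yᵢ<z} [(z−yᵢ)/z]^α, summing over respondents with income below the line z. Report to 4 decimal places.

Poor units: 7×$13,200, 9×$13,800 (q = 16 of N = 65).
Shortfall ratios: (21000−13200)/21000 = 0.3714 (×7); (21000−13800)/21000 = 0.3429 (×9).
Raised to α = 1.5: 0.22637 (×7); 0.20076 (×9).
Sum = 3.391378; FGT(1.5) = 3.391378 / 65 = 0.0522.

0.0522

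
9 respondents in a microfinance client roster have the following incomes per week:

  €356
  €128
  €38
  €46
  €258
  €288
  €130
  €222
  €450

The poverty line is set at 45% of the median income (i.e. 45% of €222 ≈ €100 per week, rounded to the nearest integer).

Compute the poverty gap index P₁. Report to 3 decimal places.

Incomes under z: €38, €46 (q = 2 of N = 9).
Normalized shortfalls: (100−38)/100 = 0.6200; (100−46)/100 = 0.5400.
Σ = 1.160000. Dividing by the full population N = 9 gives P₁ = 0.129.

0.129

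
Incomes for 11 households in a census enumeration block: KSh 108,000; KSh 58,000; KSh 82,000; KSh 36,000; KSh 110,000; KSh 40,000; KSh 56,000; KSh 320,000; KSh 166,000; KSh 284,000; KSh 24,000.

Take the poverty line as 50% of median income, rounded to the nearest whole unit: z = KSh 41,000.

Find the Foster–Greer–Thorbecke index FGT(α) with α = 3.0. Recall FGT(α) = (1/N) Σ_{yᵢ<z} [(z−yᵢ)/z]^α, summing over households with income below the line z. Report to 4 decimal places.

Below z: KSh 24,000, KSh 36,000, KSh 40,000 (q = 3 of N = 11).
Gap ratios (z−y)/z: (41000−24000)/41000 = 0.4146; (41000−36000)/41000 = 0.1220; (41000−40000)/41000 = 0.0244.
Raised to α = 3.0: 0.07128; 0.00181; 0.00001.
Sum = 0.073113; FGT(3.0) = 0.073113 / 11 = 0.0066.

0.0066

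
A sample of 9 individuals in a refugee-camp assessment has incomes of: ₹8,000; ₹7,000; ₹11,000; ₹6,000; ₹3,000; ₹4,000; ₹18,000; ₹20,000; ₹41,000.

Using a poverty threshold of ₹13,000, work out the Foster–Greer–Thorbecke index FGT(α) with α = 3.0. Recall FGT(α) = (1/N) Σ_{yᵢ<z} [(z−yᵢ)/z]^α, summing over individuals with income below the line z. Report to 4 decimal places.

Poor units: ₹3,000, ₹4,000, ₹6,000, ₹7,000, ₹8,000, ₹11,000 (q = 6 of N = 9).
Normalized shortfalls: (13000−3000)/13000 = 0.7692; (13000−4000)/13000 = 0.6923; (13000−6000)/13000 = 0.5385; (13000−7000)/13000 = 0.4615; (13000−8000)/13000 = 0.3846; (13000−11000)/13000 = 0.1538.
Raised to α = 3.0: 0.45517; 0.33182; 0.15612; 0.09832; 0.05690; 0.00364.
Sum = 1.101957; FGT(3.0) = 1.101957 / 9 = 0.1224.

0.1224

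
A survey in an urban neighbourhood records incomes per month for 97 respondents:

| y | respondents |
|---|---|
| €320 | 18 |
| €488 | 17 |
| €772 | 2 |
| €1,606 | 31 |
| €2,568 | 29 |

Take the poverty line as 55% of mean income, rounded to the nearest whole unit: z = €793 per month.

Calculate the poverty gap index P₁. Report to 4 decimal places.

0.1786

Below z: 18×€320, 17×€488, 2×€772 (q = 37 of N = 97).
Shortfall ratios: (793−320)/793 = 0.5965 (×18); (793−488)/793 = 0.3846 (×17); (793−772)/793 = 0.0265 (×2).
Sum of shortfalls = 17.327869; P₁ averages over all N: 17.327869 / 97 = 0.1786.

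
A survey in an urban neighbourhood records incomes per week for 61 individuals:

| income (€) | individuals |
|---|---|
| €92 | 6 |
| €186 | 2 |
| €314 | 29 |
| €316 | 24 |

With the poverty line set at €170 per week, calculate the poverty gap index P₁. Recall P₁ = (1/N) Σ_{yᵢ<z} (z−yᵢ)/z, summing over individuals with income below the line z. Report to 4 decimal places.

Incomes under z: 6×€92 (q = 6 of N = 61).
Gap ratios (z−y)/z: (170−92)/170 = 0.4588 (×6).
Σ = 2.752941. Dividing by the full population N = 61 gives P₁ = 0.0451.

0.0451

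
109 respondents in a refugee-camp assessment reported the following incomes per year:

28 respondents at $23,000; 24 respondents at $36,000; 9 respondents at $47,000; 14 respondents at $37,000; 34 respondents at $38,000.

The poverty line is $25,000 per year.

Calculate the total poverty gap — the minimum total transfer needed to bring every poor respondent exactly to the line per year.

Below the line: 28×$23,000 (q = 28 of N = 109).
Individual gaps: 28×(25000−23000) = 56000.
Aggregate gap = $56,000.

$56,000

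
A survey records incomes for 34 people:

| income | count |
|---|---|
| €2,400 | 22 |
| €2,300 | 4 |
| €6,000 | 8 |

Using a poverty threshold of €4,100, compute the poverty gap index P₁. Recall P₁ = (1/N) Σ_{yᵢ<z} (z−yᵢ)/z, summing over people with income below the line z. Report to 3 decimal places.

Incomes under z: 4×€2,300, 22×€2,400 (q = 26 of N = 34).
Shortfall ratios: (4100−2300)/4100 = 0.4390 (×4); (4100−2400)/4100 = 0.4146 (×22).
Sum of shortfalls = 10.878049; P₁ averages over all N: 10.878049 / 34 = 0.320.

0.320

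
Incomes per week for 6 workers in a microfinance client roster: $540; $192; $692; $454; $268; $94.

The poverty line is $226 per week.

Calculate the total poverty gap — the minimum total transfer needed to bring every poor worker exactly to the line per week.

Poor units: $94, $192 (q = 2 of N = 6).
Individual gaps: 226−94 = 132; 226−192 = 34.
Aggregate gap = $166.

$166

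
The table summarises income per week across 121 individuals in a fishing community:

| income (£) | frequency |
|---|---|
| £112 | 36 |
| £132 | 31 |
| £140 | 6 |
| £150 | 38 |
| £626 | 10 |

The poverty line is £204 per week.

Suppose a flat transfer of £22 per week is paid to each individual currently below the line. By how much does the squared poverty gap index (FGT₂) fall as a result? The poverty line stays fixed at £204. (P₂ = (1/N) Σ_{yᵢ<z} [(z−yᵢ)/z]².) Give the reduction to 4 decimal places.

Before: below the line — 36×£112, 31×£132, 6×£140, 38×£150; squared poverty gap index (FGT₂) = 0.119310.
After the £22 transfer: below the line — 36×£134, 31×£154, 6×£162, 38×£172; squared poverty gap index (FGT₂) = 0.060251.
Reduction = 0.119310 − 0.060251 = 0.0591.

0.0591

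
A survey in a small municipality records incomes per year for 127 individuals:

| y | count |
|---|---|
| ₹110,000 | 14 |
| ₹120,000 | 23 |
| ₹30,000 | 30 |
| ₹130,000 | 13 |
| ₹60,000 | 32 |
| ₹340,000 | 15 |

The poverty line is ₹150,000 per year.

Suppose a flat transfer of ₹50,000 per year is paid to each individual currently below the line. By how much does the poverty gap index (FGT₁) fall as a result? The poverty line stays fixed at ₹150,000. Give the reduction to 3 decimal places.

0.242

Before: below the line — 30×₹30,000, 32×₹60,000, 14×₹110,000, 23×₹120,000, 13×₹130,000; poverty gap index (FGT₁) = 0.41942.
After the ₹50,000 transfer: below the line — 30×₹80,000, 32×₹110,000; poverty gap index (FGT₁) = 0.17743.
Reduction = 0.41942 − 0.17743 = 0.242.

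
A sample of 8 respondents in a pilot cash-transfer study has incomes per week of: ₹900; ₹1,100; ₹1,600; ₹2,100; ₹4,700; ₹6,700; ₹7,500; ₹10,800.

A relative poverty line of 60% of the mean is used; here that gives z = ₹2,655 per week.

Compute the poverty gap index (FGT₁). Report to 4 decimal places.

0.2316

Poor units: ₹900, ₹1,100, ₹1,600, ₹2,100 (q = 4 of N = 8).
Relative gaps: (2655−900)/2655 = 0.6610; (2655−1100)/2655 = 0.5857; (2655−1600)/2655 = 0.3974; (2655−2100)/2655 = 0.2090.
Σ = 1.853107. Dividing by the full population N = 8 gives P₁ = 0.2316.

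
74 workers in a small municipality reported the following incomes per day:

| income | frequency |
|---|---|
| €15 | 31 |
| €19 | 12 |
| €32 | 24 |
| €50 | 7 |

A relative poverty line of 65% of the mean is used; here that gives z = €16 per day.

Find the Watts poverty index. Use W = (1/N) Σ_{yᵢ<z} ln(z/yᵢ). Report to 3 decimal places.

0.027

Below z: 31×€15 (q = 31 of N = 74).
ln(z/y) terms: ln(16/15) = 0.0645 (×31).
W = 2.000694 / 74 = 0.027.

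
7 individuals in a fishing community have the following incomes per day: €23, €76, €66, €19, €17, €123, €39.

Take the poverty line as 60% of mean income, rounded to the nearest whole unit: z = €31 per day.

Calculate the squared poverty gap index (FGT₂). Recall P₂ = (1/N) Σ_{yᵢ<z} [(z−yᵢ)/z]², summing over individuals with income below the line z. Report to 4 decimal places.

Poor units: €17, €19, €23 (q = 3 of N = 7).
Relative gaps: (31−17)/31 = 0.4516; (31−19)/31 = 0.3871; (31−23)/31 = 0.2581.
Squared: 0.2040; 0.1498; 0.0666.
Sum = 0.420395; P₂ = 0.420395 / 7 = 0.0601.

0.0601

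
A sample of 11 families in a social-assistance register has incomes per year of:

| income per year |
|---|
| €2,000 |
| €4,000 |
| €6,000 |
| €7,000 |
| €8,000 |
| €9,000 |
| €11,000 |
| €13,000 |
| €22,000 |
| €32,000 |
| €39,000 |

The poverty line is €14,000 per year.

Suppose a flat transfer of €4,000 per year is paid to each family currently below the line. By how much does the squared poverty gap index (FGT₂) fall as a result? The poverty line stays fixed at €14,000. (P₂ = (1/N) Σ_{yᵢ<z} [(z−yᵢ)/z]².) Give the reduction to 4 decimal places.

0.1382

Before: below the line — €2,000, €4,000, €6,000, €7,000, €8,000, €9,000, €11,000, €13,000; squared poverty gap index (FGT₂) = 0.198516.
After the €4,000 transfer: below the line — €6,000, €8,000, €10,000, €11,000, €12,000, €13,000; squared poverty gap index (FGT₂) = 0.060297.
Reduction = 0.198516 − 0.060297 = 0.1382.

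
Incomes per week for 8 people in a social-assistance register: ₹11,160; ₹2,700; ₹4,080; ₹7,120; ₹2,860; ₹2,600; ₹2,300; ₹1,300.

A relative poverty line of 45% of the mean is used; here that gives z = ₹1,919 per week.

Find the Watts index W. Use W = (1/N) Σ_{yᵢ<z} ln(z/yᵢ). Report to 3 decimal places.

Below z: ₹1,300 (q = 1 of N = 8).
ln(z/y) terms: ln(1919/1300) = 0.3894.
W = 0.389440 / 8 = 0.049.

0.049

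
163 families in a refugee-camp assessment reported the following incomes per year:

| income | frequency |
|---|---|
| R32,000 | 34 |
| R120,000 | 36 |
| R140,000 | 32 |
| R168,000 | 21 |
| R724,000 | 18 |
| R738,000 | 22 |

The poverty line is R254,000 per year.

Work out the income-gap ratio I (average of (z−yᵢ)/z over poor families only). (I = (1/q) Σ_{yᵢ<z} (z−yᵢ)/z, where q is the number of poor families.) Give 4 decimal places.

Below z: 34×R32,000, 36×R120,000, 32×R140,000, 21×R168,000 (q = 123 of N = 163).
Relative gaps: 0.8740 (×34), 0.5276 (×36), 0.4488 (×32), 0.3386 (×21); sum = 70.181102.
The income-gap ratio divides by q (the poor only): 70.181102 / 123 = 0.5706.

0.5706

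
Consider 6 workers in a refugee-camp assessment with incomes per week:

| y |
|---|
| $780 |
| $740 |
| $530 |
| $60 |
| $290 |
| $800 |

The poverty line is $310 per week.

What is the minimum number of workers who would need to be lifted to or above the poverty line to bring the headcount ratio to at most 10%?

Currently q = 2 of N = 6 are below the line (H = 0.333).
A headcount ratio of at most 10% allows at most ⌊0.10 × 6⌋ = 0 poor workers.
So at least 2 − 0 = 2 must be lifted.

2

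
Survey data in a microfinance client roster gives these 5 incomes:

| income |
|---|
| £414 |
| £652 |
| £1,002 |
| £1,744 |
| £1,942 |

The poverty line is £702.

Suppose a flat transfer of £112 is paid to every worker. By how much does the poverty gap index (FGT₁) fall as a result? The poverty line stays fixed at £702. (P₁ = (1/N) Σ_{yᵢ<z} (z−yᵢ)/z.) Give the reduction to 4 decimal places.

0.0462

Before: below the line — £414, £652; poverty gap index (FGT₁) = 0.096296.
After the £112 transfer: below the line — £526; poverty gap index (FGT₁) = 0.050142.
Reduction = 0.096296 − 0.050142 = 0.0462.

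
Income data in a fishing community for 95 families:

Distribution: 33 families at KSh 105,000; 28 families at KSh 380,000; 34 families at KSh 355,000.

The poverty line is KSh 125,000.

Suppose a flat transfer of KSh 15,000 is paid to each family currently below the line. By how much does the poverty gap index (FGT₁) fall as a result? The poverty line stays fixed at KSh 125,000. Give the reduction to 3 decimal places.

Before: below the line — 33×KSh 105,000; poverty gap index (FGT₁) = 0.05558.
After the KSh 15,000 transfer: below the line — 33×KSh 120,000; poverty gap index (FGT₁) = 0.01389.
Reduction = 0.05558 − 0.01389 = 0.042.

0.042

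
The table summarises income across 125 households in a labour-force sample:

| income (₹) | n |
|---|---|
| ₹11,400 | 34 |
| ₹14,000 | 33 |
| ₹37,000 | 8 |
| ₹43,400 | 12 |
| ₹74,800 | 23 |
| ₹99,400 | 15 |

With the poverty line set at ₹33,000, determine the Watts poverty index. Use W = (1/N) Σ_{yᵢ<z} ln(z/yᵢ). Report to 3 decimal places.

Incomes under z: 34×₹11,400, 33×₹14,000 (q = 67 of N = 125).
ln(z/y) terms: ln(33000/11400) = 1.0629 (×34); ln(33000/14000) = 0.8575 (×33).
W = 64.434261 / 125 = 0.515.

0.515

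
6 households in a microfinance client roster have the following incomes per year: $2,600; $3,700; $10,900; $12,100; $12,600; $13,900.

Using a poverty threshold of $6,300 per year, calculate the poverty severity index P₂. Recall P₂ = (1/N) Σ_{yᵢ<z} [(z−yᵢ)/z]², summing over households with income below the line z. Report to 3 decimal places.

0.086

Below the line: $2,600, $3,700 (q = 2 of N = 6).
Relative gaps: (6300−2600)/6300 = 0.5873; (6300−3700)/6300 = 0.4127.
Squared: 0.3449; 0.1703.
Sum = 0.515243; P₂ = 0.515243 / 6 = 0.086.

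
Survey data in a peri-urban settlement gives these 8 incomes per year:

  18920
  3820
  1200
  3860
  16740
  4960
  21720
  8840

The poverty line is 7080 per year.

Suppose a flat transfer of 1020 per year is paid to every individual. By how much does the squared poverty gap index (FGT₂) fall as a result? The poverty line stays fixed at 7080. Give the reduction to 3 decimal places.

Before: below the line — 1200, 3820, 3860, 4960; squared poverty gap index (FGT₂) = 0.14978.
After the 1020 transfer: below the line — 2220, 4840, 4880, 5980; squared poverty gap index (FGT₂) = 0.08650.
Reduction = 0.14978 − 0.08650 = 0.063.

0.063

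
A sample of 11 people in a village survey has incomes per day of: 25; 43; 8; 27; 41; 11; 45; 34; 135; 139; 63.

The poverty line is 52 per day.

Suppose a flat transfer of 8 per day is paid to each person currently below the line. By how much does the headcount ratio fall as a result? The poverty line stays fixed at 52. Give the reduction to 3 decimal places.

Before: below the line — 8, 11, 25, 27, 34, 41, 43, 45; headcount ratio = 0.72727.
After the 8 transfer: below the line — 16, 19, 33, 35, 42, 49, 51; headcount ratio = 0.63636.
Reduction = 0.72727 − 0.63636 = 0.091.

0.091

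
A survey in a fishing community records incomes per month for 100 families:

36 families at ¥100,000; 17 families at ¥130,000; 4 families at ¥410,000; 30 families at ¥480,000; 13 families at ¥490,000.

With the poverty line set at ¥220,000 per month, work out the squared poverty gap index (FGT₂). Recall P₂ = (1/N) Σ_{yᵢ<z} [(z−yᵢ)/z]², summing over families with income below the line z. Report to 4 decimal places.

0.1356

Below the line: 36×¥100,000, 17×¥130,000 (q = 53 of N = 100).
Shortfall ratios: (220000−100000)/220000 = 0.5455 (×36); (220000−130000)/220000 = 0.4091 (×17).
Squared: 0.2975 (×36); 0.1674 (×17).
Sum = 13.555785; P₂ = 13.555785 / 100 = 0.1356.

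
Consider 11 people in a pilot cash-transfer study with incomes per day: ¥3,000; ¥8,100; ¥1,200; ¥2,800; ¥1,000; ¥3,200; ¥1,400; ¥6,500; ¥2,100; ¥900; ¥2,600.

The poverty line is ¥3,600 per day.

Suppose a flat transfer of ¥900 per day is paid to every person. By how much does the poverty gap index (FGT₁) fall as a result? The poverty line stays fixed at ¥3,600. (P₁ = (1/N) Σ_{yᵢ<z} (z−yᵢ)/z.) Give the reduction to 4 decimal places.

Before: below the line — ¥900, ¥1,000, ¥1,200, ¥1,400, ¥2,100, ¥2,600, ¥2,800, ¥3,000, ¥3,200; poverty gap index (FGT₁) = 0.358586.
After the ¥900 transfer: below the line — ¥1,800, ¥1,900, ¥2,100, ¥2,300, ¥3,000, ¥3,500; poverty gap index (FGT₁) = 0.176768.
Reduction = 0.358586 − 0.176768 = 0.1818.

0.1818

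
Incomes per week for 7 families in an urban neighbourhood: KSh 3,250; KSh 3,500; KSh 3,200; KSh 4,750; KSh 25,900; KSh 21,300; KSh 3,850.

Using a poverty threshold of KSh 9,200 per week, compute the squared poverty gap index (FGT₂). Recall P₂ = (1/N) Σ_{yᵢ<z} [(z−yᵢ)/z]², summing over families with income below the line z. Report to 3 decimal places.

Below the line: KSh 3,200, KSh 3,250, KSh 3,500, KSh 3,850, KSh 4,750 (q = 5 of N = 7).
Shortfall ratios: (9200−3200)/9200 = 0.6522; (9200−3250)/9200 = 0.6467; (9200−3500)/9200 = 0.6196; (9200−3850)/9200 = 0.5815; (9200−4750)/9200 = 0.4837.
Squared: 0.4253; 0.4183; 0.3839; 0.3382; 0.2340.
Sum = 1.799592; P₂ = 1.799592 / 7 = 0.257.

0.257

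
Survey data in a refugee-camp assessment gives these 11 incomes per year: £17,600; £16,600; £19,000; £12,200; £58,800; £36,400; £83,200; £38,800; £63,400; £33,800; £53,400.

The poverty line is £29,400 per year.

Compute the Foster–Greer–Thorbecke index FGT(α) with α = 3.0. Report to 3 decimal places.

0.036

Poor units: £12,200, £16,600, £17,600, £19,000 (q = 4 of N = 11).
Gap ratios (z−y)/z: (29400−12200)/29400 = 0.5850; (29400−16600)/29400 = 0.4354; (29400−17600)/29400 = 0.4014; (29400−19000)/29400 = 0.3537.
Raised to α = 3.0: 0.20024; 0.08253; 0.06466; 0.04426.
Sum = 0.391682; FGT(3.0) = 0.391682 / 11 = 0.036.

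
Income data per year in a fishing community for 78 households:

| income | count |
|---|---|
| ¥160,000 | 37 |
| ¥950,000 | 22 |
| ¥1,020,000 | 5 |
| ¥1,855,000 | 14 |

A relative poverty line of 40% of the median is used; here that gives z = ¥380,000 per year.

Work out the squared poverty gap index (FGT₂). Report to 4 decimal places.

0.1590

Below z: 37×¥160,000 (q = 37 of N = 78).
Shortfall ratios: (380000−160000)/380000 = 0.5789 (×37).
Squared: 0.3352 (×37).
Sum = 12.401662; P₂ = 12.401662 / 78 = 0.1590.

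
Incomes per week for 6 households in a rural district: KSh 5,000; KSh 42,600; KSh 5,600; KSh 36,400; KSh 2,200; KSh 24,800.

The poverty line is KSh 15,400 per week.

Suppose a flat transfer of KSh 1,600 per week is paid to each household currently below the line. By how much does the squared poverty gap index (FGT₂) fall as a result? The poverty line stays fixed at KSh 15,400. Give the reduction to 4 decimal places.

0.0697

Before: below the line — KSh 2,200, KSh 5,000, KSh 5,600; squared poverty gap index (FGT₂) = 0.265953.
After the KSh 1,600 transfer: below the line — KSh 3,800, KSh 6,600, KSh 7,200; squared poverty gap index (FGT₂) = 0.196239.
Reduction = 0.265953 − 0.196239 = 0.0697.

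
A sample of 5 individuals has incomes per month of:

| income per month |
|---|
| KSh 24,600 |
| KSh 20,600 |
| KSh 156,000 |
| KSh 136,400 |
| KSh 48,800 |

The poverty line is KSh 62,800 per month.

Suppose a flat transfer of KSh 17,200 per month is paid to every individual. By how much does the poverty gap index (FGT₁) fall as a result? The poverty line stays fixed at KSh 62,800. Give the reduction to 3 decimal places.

Before: below the line — KSh 20,600, KSh 24,600, KSh 48,800; poverty gap index (FGT₁) = 0.30064.
After the KSh 17,200 transfer: below the line — KSh 37,800, KSh 41,800; poverty gap index (FGT₁) = 0.14650.
Reduction = 0.30064 − 0.14650 = 0.154.

0.154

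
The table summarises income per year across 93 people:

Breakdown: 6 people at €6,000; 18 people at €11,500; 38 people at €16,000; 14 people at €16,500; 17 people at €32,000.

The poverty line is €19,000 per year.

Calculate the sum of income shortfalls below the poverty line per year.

Below the line: 6×€6,000, 18×€11,500, 38×€16,000, 14×€16,500 (q = 76 of N = 93).
Individual gaps: 6×(19000−6000) = 78000; 18×(19000−11500) = 135000; 38×(19000−16000) = 114000; 14×(19000−16500) = 35000.
Aggregate gap = €362,000.

€362,000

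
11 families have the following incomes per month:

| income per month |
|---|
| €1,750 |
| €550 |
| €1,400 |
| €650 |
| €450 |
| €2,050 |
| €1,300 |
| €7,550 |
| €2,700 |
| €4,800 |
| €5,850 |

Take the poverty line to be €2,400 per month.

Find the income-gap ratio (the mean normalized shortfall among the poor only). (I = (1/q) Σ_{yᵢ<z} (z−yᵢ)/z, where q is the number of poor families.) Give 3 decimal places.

Below the line: €450, €550, €650, €1,300, €1,400, €1,750, €2,050 (q = 7 of N = 11).
Shortfall ratios (z−y)/z: 0.8125, 0.7708, 0.7292, 0.4583, 0.4167, 0.2708, 0.1458; sum = 3.604167.
I averages over the q = 7 poor units only: 3.604167 / 7 = 0.515.

0.515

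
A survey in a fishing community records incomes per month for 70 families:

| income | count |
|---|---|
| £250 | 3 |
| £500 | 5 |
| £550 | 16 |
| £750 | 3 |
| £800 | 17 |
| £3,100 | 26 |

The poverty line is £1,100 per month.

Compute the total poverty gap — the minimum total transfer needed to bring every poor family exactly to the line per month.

Below z: 3×£250, 5×£500, 16×£550, 3×£750, 17×£800 (q = 44 of N = 70).
Individual gaps: 3×(1100−250) = 2550; 5×(1100−500) = 3000; 16×(1100−550) = 8800; 3×(1100−750) = 1050; 17×(1100−800) = 5100.
Aggregate gap = £20,500.

£20,500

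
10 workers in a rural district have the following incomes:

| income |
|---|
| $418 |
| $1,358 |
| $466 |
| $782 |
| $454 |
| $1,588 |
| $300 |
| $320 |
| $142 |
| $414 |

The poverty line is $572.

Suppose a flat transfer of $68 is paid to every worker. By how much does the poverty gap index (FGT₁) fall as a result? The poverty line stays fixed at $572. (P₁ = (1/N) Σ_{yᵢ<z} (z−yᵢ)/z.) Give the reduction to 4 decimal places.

Before: below the line — $142, $300, $320, $414, $418, $454, $466; poverty gap index (FGT₁) = 0.260490.
After the $68 transfer: below the line — $210, $368, $388, $482, $486, $522, $534; poverty gap index (FGT₁) = 0.177273.
Reduction = 0.260490 − 0.177273 = 0.0832.

0.0832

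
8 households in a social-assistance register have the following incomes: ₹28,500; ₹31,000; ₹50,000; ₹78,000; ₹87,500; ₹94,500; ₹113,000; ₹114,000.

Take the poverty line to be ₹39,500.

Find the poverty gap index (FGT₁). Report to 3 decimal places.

Poor units: ₹28,500, ₹31,000 (q = 2 of N = 8).
Gap ratios (z−y)/z: (39500−28500)/39500 = 0.2785; (39500−31000)/39500 = 0.2152.
Σ = 0.493671. Dividing by the full population N = 8 gives P₁ = 0.062.

0.062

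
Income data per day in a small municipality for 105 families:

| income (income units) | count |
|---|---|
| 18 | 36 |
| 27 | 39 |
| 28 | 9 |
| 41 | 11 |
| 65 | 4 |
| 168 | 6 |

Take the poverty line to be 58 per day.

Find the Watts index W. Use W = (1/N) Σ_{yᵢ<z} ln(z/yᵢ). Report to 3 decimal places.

Below z: 36×18, 39×27, 9×28, 11×41 (q = 95 of N = 105).
Log gaps: ln(58/18) = 1.1701 (×36); ln(58/27) = 0.7646 (×39); ln(58/28) = 0.7282 (×9); ln(58/41) = 0.3469 (×11).
W = 82.311932 / 105 = 0.784.

0.784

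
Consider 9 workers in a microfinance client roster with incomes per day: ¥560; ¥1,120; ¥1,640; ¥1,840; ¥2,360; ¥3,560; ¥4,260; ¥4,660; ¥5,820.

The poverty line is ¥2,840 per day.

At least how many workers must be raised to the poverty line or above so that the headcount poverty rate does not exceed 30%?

3

Currently q = 5 of N = 9 are below the line (H = 0.556).
A headcount ratio of at most 30% allows at most ⌊0.30 × 9⌋ = 2 poor workers.
So at least 5 − 2 = 3 must be lifted.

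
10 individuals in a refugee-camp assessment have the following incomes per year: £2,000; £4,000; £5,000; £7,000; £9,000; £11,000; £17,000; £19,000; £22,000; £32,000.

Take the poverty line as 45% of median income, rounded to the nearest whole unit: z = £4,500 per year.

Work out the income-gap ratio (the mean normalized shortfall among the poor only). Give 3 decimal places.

0.333

Below the line: £2,000, £4,000 (q = 2 of N = 10).
Relative gaps: 0.5556, 0.1111; sum = 0.666667.
I averages over the q = 2 poor units only: 0.666667 / 2 = 0.333.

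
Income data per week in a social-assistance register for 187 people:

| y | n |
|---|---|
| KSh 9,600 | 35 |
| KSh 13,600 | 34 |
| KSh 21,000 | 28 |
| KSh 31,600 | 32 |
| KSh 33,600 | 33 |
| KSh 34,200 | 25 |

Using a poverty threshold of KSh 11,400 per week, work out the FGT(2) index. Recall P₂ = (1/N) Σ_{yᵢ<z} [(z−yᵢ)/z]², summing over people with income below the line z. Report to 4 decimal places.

Below z: 35×KSh 9,600 (q = 35 of N = 187).
Relative gaps: (11400−9600)/11400 = 0.1579 (×35).
Squared: 0.0249 (×35).
Sum = 0.872576; P₂ = 0.872576 / 187 = 0.0047.

0.0047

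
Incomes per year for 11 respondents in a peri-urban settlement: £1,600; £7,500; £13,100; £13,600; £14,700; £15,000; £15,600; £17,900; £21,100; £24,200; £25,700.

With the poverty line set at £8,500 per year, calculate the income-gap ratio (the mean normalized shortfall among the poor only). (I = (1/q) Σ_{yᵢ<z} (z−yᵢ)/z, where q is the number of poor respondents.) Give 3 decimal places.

Poor units: £1,600, £7,500 (q = 2 of N = 11).
Shortfall ratios (z−y)/z: 0.8118, 0.1176; sum = 0.929412.
I averages over the q = 2 poor units only: 0.929412 / 2 = 0.465.

0.465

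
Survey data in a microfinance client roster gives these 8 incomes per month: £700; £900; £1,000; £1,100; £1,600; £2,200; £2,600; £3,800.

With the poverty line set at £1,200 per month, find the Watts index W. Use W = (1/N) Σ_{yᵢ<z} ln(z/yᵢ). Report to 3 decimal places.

0.137

Below z: £700, £900, £1,000, £1,100 (q = 4 of N = 8).
Log gaps: ln(1200/700) = 0.5390; ln(1200/900) = 0.2877; ln(1200/1000) = 0.1823; ln(1200/1100) = 0.0870.
W = 1.096012 / 8 = 0.137.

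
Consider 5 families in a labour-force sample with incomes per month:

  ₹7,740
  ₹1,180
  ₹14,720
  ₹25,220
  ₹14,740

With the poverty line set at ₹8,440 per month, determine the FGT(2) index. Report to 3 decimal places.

Poor units: ₹1,180, ₹7,740 (q = 2 of N = 5).
Normalized shortfalls: (8440−1180)/8440 = 0.8602; (8440−7740)/8440 = 0.0829.
Squared: 0.7399; 0.0069.
Sum = 0.746805; P₂ = 0.746805 / 5 = 0.149.

0.149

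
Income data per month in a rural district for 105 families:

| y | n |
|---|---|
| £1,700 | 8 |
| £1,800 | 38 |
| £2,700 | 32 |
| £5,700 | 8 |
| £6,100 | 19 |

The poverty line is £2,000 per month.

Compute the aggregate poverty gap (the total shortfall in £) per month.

£10,000

Below the line: 8×£1,700, 38×£1,800 (q = 46 of N = 105).
Individual gaps: 8×(2000−1700) = 2400; 38×(2000−1800) = 7600.
Aggregate gap = £10,000.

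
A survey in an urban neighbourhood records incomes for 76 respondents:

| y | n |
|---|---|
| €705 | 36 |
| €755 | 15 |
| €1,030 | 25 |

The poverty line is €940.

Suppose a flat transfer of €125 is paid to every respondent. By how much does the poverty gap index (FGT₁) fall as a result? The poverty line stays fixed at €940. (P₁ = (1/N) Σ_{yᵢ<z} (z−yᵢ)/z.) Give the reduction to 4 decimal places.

0.0892

Before: below the line — 36×€705, 15×€755; poverty gap index (FGT₁) = 0.157265.
After the €125 transfer: below the line — 36×€830, 15×€880; poverty gap index (FGT₁) = 0.068029.
Reduction = 0.157265 − 0.068029 = 0.0892.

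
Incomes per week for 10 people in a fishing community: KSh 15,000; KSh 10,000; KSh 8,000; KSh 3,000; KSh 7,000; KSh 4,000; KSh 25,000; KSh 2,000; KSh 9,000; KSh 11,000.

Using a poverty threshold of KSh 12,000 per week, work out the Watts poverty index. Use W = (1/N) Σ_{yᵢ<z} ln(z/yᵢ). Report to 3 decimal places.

0.578

Poor units: KSh 2,000, KSh 3,000, KSh 4,000, KSh 7,000, KSh 8,000, KSh 9,000, KSh 10,000, KSh 11,000 (q = 8 of N = 10).
Log gaps: ln(12000/2000) = 1.7918; ln(12000/3000) = 1.3863; ln(12000/4000) = 1.0986; ln(12000/7000) = 0.5390; ln(12000/8000) = 0.4055; ln(12000/9000) = 0.2877; ln(12000/10000) = 0.1823; ln(12000/11000) = 0.0870.
W = 5.778143 / 10 = 0.578.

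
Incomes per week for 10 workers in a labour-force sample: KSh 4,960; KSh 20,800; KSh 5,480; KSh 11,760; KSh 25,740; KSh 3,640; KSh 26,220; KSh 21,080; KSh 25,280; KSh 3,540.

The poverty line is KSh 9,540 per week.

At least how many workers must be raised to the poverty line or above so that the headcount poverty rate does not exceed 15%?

4 of the 10 workers are poor, so H = 4/10 = 0.400.
A headcount ratio of at most 15% allows at most ⌊0.15 × 10⌋ = 1 poor workers.
So at least 4 − 1 = 3 must be lifted.

3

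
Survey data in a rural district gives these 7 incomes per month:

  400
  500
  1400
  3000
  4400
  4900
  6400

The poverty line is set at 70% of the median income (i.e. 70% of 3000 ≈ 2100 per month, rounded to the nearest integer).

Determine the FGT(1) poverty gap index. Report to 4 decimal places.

Poor units: 400, 500, 1400 (q = 3 of N = 7).
Gap ratios (z−y)/z: (2100−400)/2100 = 0.8095; (2100−500)/2100 = 0.7619; (2100−1400)/2100 = 0.3333.
Σ = 1.904762. Dividing by the full population N = 7 gives P₁ = 0.2721.

0.2721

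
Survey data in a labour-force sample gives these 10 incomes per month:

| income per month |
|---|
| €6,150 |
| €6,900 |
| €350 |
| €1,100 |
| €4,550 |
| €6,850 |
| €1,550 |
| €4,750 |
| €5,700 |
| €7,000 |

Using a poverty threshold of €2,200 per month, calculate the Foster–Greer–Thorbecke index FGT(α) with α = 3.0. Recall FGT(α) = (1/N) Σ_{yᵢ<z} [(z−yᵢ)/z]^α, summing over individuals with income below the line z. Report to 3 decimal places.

0.075

Incomes under z: €350, €1,100, €1,550 (q = 3 of N = 10).
Gap ratios (z−y)/z: (2200−350)/2200 = 0.8409; (2200−1100)/2200 = 0.5000; (2200−1550)/2200 = 0.2955.
Raised to α = 3.0: 0.59463; 0.12500; 0.02579.
Sum = 0.745422; FGT(3.0) = 0.745422 / 10 = 0.075.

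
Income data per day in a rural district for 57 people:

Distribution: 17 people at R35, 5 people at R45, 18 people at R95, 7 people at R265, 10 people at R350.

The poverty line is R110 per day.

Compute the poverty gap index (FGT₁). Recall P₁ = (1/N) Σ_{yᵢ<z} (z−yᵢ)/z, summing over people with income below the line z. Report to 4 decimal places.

Below z: 17×R35, 5×R45, 18×R95 (q = 40 of N = 57).
Gap ratios (z−y)/z: (110−35)/110 = 0.6818 (×17); (110−45)/110 = 0.5909 (×5); (110−95)/110 = 0.1364 (×18).
Σ = 17.000000. Dividing by the full population N = 57 gives P₁ = 0.2982.

0.2982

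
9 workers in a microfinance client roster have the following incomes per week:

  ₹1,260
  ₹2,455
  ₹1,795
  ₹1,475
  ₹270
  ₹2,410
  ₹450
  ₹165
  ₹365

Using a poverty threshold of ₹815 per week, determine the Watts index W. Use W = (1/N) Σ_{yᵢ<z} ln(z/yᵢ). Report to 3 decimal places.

0.455

Poor units: ₹165, ₹270, ₹365, ₹450 (q = 4 of N = 9).
ln(z/y) terms: ln(815/165) = 1.5972; ln(815/270) = 1.1048; ln(815/365) = 0.8033; ln(815/450) = 0.5939.
W = 4.099240 / 9 = 0.455.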